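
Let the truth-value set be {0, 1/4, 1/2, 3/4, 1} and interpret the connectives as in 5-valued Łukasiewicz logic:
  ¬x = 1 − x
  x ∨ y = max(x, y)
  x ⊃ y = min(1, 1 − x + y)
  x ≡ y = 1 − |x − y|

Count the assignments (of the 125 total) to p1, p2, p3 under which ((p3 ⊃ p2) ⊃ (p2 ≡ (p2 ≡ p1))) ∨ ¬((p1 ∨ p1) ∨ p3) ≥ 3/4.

104

value 1: 64 assignments (counts)
value 3/4: 40 assignments (counts)
value 1/2: 17 assignments
value 1/4: 3 assignments
value 0: 1 assignment
So 104 of the 125 assignments meet the threshold.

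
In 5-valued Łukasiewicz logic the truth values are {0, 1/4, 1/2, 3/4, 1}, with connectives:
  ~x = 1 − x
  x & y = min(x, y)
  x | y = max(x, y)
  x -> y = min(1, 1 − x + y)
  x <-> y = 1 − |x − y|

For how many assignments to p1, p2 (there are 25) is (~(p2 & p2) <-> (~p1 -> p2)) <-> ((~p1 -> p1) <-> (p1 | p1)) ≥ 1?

value 1: 8 assignments (counts)
value 3/4: 3 assignments
value 1/2: 8 assignments
value 1/4: 3 assignments
value 0: 3 assignments
So 8 of the 25 assignments meet the threshold.

8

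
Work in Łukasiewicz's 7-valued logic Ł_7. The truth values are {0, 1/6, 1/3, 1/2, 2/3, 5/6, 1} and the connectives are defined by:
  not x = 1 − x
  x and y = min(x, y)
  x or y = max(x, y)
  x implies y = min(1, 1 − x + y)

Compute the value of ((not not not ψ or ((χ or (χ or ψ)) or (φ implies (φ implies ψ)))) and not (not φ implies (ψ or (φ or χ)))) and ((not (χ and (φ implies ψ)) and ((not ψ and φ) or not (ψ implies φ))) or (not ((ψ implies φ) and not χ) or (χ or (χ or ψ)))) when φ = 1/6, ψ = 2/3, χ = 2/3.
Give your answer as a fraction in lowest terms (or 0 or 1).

1/6

not ψ = not 2/3 = 1/3
not not ψ = not 1/3 = 2/3
not not not ψ = not 2/3 = 1/3
χ or ψ = 2/3 or 2/3 = 2/3
χ or (χ or ψ) = 2/3 or 2/3 = 2/3
φ implies ψ = 1/6 implies 2/3 = 1
φ implies (φ implies ψ) = 1/6 implies 1 = 1
(χ or (χ or ψ)) or (φ implies (φ implies ψ)) = 2/3 or 1 = 1
not not not ψ or ((χ or (χ or ψ)) or (φ implies (φ implies ψ))) = 1/3 or 1 = 1
not φ = not 1/6 = 5/6
φ or χ = 1/6 or 2/3 = 2/3
ψ or (φ or χ) = 2/3 or 2/3 = 2/3
not φ implies (ψ or (φ or χ)) = 5/6 implies 2/3 = 5/6
not (not φ implies (ψ or (φ or χ))) = not 5/6 = 1/6
(not not not ψ or ((χ or (χ or ψ)) or (φ implies (φ implies ψ)))) and not (not φ implies (ψ or (φ or χ))) = 1 and 1/6 = 1/6
φ implies ψ = 1/6 implies 2/3 = 1
χ and (φ implies ψ) = 2/3 and 1 = 2/3
not (χ and (φ implies ψ)) = not 2/3 = 1/3
not ψ = not 2/3 = 1/3
not ψ and φ = 1/3 and 1/6 = 1/6
ψ implies φ = 2/3 implies 1/6 = 1/2
not (ψ implies φ) = not 1/2 = 1/2
(not ψ and φ) or not (ψ implies φ) = 1/6 or 1/2 = 1/2
not (χ and (φ implies ψ)) and ((not ψ and φ) or not (ψ implies φ)) = 1/3 and 1/2 = 1/3
ψ implies φ = 2/3 implies 1/6 = 1/2
not χ = not 2/3 = 1/3
(ψ implies φ) and not χ = 1/2 and 1/3 = 1/3
not ((ψ implies φ) and not χ) = not 1/3 = 2/3
χ or ψ = 2/3 or 2/3 = 2/3
χ or (χ or ψ) = 2/3 or 2/3 = 2/3
not ((ψ implies φ) and not χ) or (χ or (χ or ψ)) = 2/3 or 2/3 = 2/3
(not (χ and (φ implies ψ)) and ((not ψ and φ) or not (ψ implies φ))) or (not ((ψ implies φ) and not χ) or (χ or (χ or ψ))) = 1/3 or 2/3 = 2/3
((not not not ψ or ((χ or (χ or ψ)) or (φ implies (φ implies ψ)))) and not (not φ implies (ψ or (φ or χ)))) and ((not (χ and (φ implies ψ)) and ((not ψ and φ) or not (ψ implies φ))) or (not ((ψ implies φ) and not χ) or (χ or (χ or ψ)))) = 1/6 and 2/3 = 1/6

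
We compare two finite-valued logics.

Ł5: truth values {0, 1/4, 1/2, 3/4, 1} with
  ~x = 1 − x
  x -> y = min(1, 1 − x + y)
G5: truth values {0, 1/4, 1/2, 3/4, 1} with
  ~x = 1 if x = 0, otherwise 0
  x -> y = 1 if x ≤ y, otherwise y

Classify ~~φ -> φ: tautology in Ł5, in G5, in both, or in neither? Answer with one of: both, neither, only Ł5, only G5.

only Ł5

In Ł5: every assignment gives 1 — tautology.
In G5: at φ = 1/4 the value is 1/4 — not a tautology.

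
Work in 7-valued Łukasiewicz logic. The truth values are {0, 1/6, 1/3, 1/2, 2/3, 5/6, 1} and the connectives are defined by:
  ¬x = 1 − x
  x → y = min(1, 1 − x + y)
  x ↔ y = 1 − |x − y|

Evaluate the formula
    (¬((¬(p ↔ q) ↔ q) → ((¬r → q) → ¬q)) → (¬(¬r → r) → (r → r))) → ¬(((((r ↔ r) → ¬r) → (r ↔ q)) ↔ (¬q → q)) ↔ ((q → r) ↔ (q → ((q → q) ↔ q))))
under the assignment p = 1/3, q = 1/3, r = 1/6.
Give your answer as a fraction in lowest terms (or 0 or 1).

p ↔ q = 1/3 ↔ 1/3 = 1
¬(p ↔ q) = ¬1 = 0
¬(p ↔ q) ↔ q = 0 ↔ 1/3 = 2/3
¬r = ¬1/6 = 5/6
¬r → q = 5/6 → 1/3 = 1/2
¬q = ¬1/3 = 2/3
(¬r → q) → ¬q = 1/2 → 2/3 = 1
(¬(p ↔ q) ↔ q) → ((¬r → q) → ¬q) = 2/3 → 1 = 1
¬((¬(p ↔ q) ↔ q) → ((¬r → q) → ¬q)) = ¬1 = 0
¬r = ¬1/6 = 5/6
¬r → r = 5/6 → 1/6 = 1/3
¬(¬r → r) = ¬1/3 = 2/3
r → r = 1/6 → 1/6 = 1
¬(¬r → r) → (r → r) = 2/3 → 1 = 1
¬((¬(p ↔ q) ↔ q) → ((¬r → q) → ¬q)) → (¬(¬r → r) → (r → r)) = 0 → 1 = 1
r ↔ r = 1/6 ↔ 1/6 = 1
¬r = ¬1/6 = 5/6
(r ↔ r) → ¬r = 1 → 5/6 = 5/6
r ↔ q = 1/6 ↔ 1/3 = 5/6
((r ↔ r) → ¬r) → (r ↔ q) = 5/6 → 5/6 = 1
¬q = ¬1/3 = 2/3
¬q → q = 2/3 → 1/3 = 2/3
(((r ↔ r) → ¬r) → (r ↔ q)) ↔ (¬q → q) = 1 ↔ 2/3 = 2/3
q → r = 1/3 → 1/6 = 5/6
q → q = 1/3 → 1/3 = 1
(q → q) ↔ q = 1 ↔ 1/3 = 1/3
q → ((q → q) ↔ q) = 1/3 → 1/3 = 1
(q → r) ↔ (q → ((q → q) ↔ q)) = 5/6 ↔ 1 = 5/6
((((r ↔ r) → ¬r) → (r ↔ q)) ↔ (¬q → q)) ↔ ((q → r) ↔ (q → ((q → q) ↔ q))) = 2/3 ↔ 5/6 = 5/6
¬(((((r ↔ r) → ¬r) → (r ↔ q)) ↔ (¬q → q)) ↔ ((q → r) ↔ (q → ((q → q) ↔ q)))) = ¬5/6 = 1/6
(¬((¬(p ↔ q) ↔ q) → ((¬r → q) → ¬q)) → (¬(¬r → r) → (r → r))) → ¬(((((r ↔ r) → ¬r) → (r ↔ q)) ↔ (¬q → q)) ↔ ((q → r) ↔ (q → ((q → q) ↔ q)))) = 1 → 1/6 = 1/6

1/6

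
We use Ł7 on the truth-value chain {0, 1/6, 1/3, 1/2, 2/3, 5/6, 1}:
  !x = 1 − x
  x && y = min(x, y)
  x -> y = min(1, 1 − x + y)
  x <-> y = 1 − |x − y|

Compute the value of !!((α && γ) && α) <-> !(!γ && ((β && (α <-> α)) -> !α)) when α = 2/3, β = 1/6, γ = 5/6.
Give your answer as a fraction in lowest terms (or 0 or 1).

5/6

α && γ = 2/3 && 5/6 = 2/3
(α && γ) && α = 2/3 && 2/3 = 2/3
!((α && γ) && α) = !2/3 = 1/3
!!((α && γ) && α) = !1/3 = 2/3
!γ = !5/6 = 1/6
α <-> α = 2/3 <-> 2/3 = 1
β && (α <-> α) = 1/6 && 1 = 1/6
!α = !2/3 = 1/3
(β && (α <-> α)) -> !α = 1/6 -> 1/3 = 1
!γ && ((β && (α <-> α)) -> !α) = 1/6 && 1 = 1/6
!(!γ && ((β && (α <-> α)) -> !α)) = !1/6 = 5/6
!!((α && γ) && α) <-> !(!γ && ((β && (α <-> α)) -> !α)) = 2/3 <-> 5/6 = 5/6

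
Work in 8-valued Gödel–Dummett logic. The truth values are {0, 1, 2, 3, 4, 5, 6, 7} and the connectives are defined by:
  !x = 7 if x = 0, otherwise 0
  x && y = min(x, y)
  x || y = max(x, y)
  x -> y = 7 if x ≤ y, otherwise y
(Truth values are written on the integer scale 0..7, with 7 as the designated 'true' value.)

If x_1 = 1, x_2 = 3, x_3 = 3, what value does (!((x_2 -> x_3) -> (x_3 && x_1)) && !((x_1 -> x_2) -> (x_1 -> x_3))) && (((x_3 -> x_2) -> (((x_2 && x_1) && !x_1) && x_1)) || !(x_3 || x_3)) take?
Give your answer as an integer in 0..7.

x_2 -> x_3 = 3 -> 3 = 7
x_3 && x_1 = 3 && 1 = 1
(x_2 -> x_3) -> (x_3 && x_1) = 7 -> 1 = 1
!((x_2 -> x_3) -> (x_3 && x_1)) = !1 = 0
x_1 -> x_2 = 1 -> 3 = 7
x_1 -> x_3 = 1 -> 3 = 7
(x_1 -> x_2) -> (x_1 -> x_3) = 7 -> 7 = 7
!((x_1 -> x_2) -> (x_1 -> x_3)) = !7 = 0
!((x_2 -> x_3) -> (x_3 && x_1)) && !((x_1 -> x_2) -> (x_1 -> x_3)) = 0 && 0 = 0
x_3 -> x_2 = 3 -> 3 = 7
x_2 && x_1 = 3 && 1 = 1
!x_1 = !1 = 0
(x_2 && x_1) && !x_1 = 1 && 0 = 0
((x_2 && x_1) && !x_1) && x_1 = 0 && 1 = 0
(x_3 -> x_2) -> (((x_2 && x_1) && !x_1) && x_1) = 7 -> 0 = 0
x_3 || x_3 = 3 || 3 = 3
!(x_3 || x_3) = !3 = 0
((x_3 -> x_2) -> (((x_2 && x_1) && !x_1) && x_1)) || !(x_3 || x_3) = 0 || 0 = 0
(!((x_2 -> x_3) -> (x_3 && x_1)) && !((x_1 -> x_2) -> (x_1 -> x_3))) && (((x_3 -> x_2) -> (((x_2 && x_1) && !x_1) && x_1)) || !(x_3 || x_3)) = 0 && 0 = 0

0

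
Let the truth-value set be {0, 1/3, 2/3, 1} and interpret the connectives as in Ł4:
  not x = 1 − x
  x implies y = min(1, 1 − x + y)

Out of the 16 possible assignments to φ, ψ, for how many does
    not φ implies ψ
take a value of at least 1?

10

φ = 0, ψ = 0 ↦ 0  <
φ = 0, ψ = 1/3 ↦ 1/3  <
φ = 0, ψ = 2/3 ↦ 2/3  <
φ = 0, ψ = 1 ↦ 1  ≥
φ = 1/3, ψ = 0 ↦ 1/3  <
φ = 1/3, ψ = 1/3 ↦ 2/3  <
φ = 1/3, ψ = 2/3 ↦ 1  ≥
φ = 1/3, ψ = 1 ↦ 1  ≥
φ = 2/3, ψ = 0 ↦ 2/3  <
φ = 2/3, ψ = 1/3 ↦ 1  ≥
φ = 2/3, ψ = 2/3 ↦ 1  ≥
φ = 2/3, ψ = 1 ↦ 1  ≥
φ = 1, ψ = 0 ↦ 1  ≥
φ = 1, ψ = 1/3 ↦ 1  ≥
φ = 1, ψ = 2/3 ↦ 1  ≥
φ = 1, ψ = 1 ↦ 1  ≥
So 10 of the 16 assignments meet the threshold.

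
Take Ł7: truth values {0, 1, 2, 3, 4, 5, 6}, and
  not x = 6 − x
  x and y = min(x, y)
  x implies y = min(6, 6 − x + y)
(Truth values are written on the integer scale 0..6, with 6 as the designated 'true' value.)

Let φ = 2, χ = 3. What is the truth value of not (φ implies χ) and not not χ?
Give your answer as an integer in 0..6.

0

φ implies χ = 2 implies 3 = 6
not (φ implies χ) = not 6 = 0
not χ = not 3 = 3
not not χ = not 3 = 3
not (φ implies χ) and not not χ = 0 and 3 = 0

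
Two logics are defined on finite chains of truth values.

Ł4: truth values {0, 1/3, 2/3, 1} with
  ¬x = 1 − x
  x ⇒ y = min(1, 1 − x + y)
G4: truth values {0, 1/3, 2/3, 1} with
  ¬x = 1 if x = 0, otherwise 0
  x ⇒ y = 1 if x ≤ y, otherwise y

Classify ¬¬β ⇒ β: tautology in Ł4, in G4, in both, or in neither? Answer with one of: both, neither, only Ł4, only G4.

In Ł4: every assignment gives 1 — tautology.
In G4: at β = 1/3 the value is 1/3 — not a tautology.

only Ł4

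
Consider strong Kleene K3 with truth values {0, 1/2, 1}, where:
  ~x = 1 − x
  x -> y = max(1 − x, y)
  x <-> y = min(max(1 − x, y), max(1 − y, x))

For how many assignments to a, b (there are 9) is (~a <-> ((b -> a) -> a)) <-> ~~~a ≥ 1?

4

a = 0, b = 0 ↦ 0  <
a = 0, b = 1/2 ↦ 1/2  <
a = 0, b = 1 ↦ 1  ≥
a = 1/2, b = 0 ↦ 1/2  <
a = 1/2, b = 1/2 ↦ 1/2  <
a = 1/2, b = 1 ↦ 1/2  <
a = 1, b = 0 ↦ 1  ≥
a = 1, b = 1/2 ↦ 1  ≥
a = 1, b = 1 ↦ 1  ≥
So 4 of the 9 assignments meet the threshold.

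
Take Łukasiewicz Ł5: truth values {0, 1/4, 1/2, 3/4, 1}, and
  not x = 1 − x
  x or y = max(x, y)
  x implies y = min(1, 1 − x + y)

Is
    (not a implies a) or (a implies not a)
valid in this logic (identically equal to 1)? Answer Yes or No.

a = 0 ↦ 1
a = 1/4 ↦ 1
a = 1/2 ↦ 1
a = 3/4 ↦ 1
a = 1 ↦ 1
Every assignment gives a value ≥ 1.

Yes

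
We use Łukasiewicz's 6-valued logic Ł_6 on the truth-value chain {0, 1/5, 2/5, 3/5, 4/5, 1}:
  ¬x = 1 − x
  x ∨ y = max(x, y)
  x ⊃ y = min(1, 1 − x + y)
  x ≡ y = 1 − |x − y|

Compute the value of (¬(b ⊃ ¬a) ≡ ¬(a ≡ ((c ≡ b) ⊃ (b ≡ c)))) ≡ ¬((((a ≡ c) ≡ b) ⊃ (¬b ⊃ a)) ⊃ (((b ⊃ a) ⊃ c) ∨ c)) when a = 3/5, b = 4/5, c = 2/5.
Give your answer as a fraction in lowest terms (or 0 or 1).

2/5

¬a = ¬3/5 = 2/5
b ⊃ ¬a = 4/5 ⊃ 2/5 = 3/5
¬(b ⊃ ¬a) = ¬3/5 = 2/5
c ≡ b = 2/5 ≡ 4/5 = 3/5
b ≡ c = 4/5 ≡ 2/5 = 3/5
(c ≡ b) ⊃ (b ≡ c) = 3/5 ⊃ 3/5 = 1
a ≡ ((c ≡ b) ⊃ (b ≡ c)) = 3/5 ≡ 1 = 3/5
¬(a ≡ ((c ≡ b) ⊃ (b ≡ c))) = ¬3/5 = 2/5
¬(b ⊃ ¬a) ≡ ¬(a ≡ ((c ≡ b) ⊃ (b ≡ c))) = 2/5 ≡ 2/5 = 1
a ≡ c = 3/5 ≡ 2/5 = 4/5
(a ≡ c) ≡ b = 4/5 ≡ 4/5 = 1
¬b = ¬4/5 = 1/5
¬b ⊃ a = 1/5 ⊃ 3/5 = 1
((a ≡ c) ≡ b) ⊃ (¬b ⊃ a) = 1 ⊃ 1 = 1
b ⊃ a = 4/5 ⊃ 3/5 = 4/5
(b ⊃ a) ⊃ c = 4/5 ⊃ 2/5 = 3/5
((b ⊃ a) ⊃ c) ∨ c = 3/5 ∨ 2/5 = 3/5
(((a ≡ c) ≡ b) ⊃ (¬b ⊃ a)) ⊃ (((b ⊃ a) ⊃ c) ∨ c) = 1 ⊃ 3/5 = 3/5
¬((((a ≡ c) ≡ b) ⊃ (¬b ⊃ a)) ⊃ (((b ⊃ a) ⊃ c) ∨ c)) = ¬3/5 = 2/5
(¬(b ⊃ ¬a) ≡ ¬(a ≡ ((c ≡ b) ⊃ (b ≡ c)))) ≡ ¬((((a ≡ c) ≡ b) ⊃ (¬b ⊃ a)) ⊃ (((b ⊃ a) ⊃ c) ∨ c)) = 1 ≡ 2/5 = 2/5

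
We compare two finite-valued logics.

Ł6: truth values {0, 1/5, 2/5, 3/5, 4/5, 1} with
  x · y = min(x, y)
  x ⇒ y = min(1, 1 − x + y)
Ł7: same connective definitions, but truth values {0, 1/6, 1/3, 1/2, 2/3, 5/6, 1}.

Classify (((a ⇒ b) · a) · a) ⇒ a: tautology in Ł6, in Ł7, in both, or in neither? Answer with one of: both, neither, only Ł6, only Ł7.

both

In Ł6: every assignment gives 1 — tautology.
In Ł7: every assignment gives 1 — tautology.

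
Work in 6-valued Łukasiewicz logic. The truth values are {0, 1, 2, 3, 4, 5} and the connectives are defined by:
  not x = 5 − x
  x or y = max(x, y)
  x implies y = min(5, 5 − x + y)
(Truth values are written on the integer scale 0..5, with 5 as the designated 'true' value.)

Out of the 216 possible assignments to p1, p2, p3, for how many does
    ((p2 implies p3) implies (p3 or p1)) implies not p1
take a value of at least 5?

value 5: 73 assignments (counts)
value 4: 31 assignments
value 3: 23 assignments
value 2: 32 assignments
value 1: 21 assignments
value 0: 36 assignments
So 73 of the 216 assignments meet the threshold.

73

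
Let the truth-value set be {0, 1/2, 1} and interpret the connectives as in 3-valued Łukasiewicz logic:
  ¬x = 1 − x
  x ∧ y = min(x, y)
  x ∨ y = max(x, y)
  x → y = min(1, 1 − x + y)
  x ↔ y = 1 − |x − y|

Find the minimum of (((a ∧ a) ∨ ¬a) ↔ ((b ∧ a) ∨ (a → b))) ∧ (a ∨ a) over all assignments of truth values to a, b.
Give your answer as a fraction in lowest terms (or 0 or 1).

0

Take a = 0, b = 0:
a ∧ a = 0 ∧ 0 = 0
¬a = ¬0 = 1
(a ∧ a) ∨ ¬a = 0 ∨ 1 = 1
b ∧ a = 0 ∧ 0 = 0
a → b = 0 → 0 = 1
(b ∧ a) ∨ (a → b) = 0 ∨ 1 = 1
((a ∧ a) ∨ ¬a) ↔ ((b ∧ a) ∨ (a → b)) = 1 ↔ 1 = 1
a ∨ a = 0 ∨ 0 = 0
(((a ∧ a) ∨ ¬a) ↔ ((b ∧ a) ∨ (a → b))) ∧ (a ∨ a) = 1 ∧ 0 = 0
No assignment yields a value below 0, so this is the minimum.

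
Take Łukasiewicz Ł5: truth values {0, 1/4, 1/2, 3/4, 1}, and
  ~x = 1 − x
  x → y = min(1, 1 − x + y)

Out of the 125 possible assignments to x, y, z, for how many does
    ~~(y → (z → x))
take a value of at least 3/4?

115

value 1: 105 assignments (counts)
value 3/4: 10 assignments (counts)
value 1/2: 6 assignments
value 1/4: 3 assignments
value 0: 1 assignment
So 115 of the 125 assignments meet the threshold.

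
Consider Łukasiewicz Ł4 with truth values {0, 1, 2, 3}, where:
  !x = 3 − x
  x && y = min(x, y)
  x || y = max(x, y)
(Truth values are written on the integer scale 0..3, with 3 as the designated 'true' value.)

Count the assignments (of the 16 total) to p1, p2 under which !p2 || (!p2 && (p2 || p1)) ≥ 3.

4

p1 = 0, p2 = 0 ↦ 3  ≥
p1 = 0, p2 = 1 ↦ 2  <
p1 = 0, p2 = 2 ↦ 1  <
p1 = 0, p2 = 3 ↦ 0  <
p1 = 1, p2 = 0 ↦ 3  ≥
p1 = 1, p2 = 1 ↦ 2  <
p1 = 1, p2 = 2 ↦ 1  <
p1 = 1, p2 = 3 ↦ 0  <
p1 = 2, p2 = 0 ↦ 3  ≥
p1 = 2, p2 = 1 ↦ 2  <
p1 = 2, p2 = 2 ↦ 1  <
p1 = 2, p2 = 3 ↦ 0  <
p1 = 3, p2 = 0 ↦ 3  ≥
p1 = 3, p2 = 1 ↦ 2  <
p1 = 3, p2 = 2 ↦ 1  <
p1 = 3, p2 = 3 ↦ 0  <
So 4 of the 16 assignments meet the threshold.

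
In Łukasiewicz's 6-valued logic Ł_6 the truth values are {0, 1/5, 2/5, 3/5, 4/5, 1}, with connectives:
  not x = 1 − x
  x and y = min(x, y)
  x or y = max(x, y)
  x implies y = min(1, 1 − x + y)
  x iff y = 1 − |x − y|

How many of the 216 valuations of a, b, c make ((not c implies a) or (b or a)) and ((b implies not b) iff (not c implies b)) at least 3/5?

value 1: 34 assignments (counts)
value 4/5: 42 assignments (counts)
value 3/5: 34 assignments (counts)
value 2/5: 51 assignments
value 1/5: 13 assignments
value 0: 42 assignments
So 110 of the 216 assignments meet the threshold.

110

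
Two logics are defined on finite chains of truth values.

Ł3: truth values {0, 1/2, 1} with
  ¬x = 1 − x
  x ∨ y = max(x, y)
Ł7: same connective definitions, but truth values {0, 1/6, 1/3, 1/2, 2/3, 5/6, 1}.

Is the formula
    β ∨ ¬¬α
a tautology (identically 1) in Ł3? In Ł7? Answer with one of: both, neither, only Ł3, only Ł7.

neither

In Ł3: at α = 0, β = 0 the value is 0 — not a tautology.
In Ł7: at α = 0, β = 0 the value is 0 — not a tautology.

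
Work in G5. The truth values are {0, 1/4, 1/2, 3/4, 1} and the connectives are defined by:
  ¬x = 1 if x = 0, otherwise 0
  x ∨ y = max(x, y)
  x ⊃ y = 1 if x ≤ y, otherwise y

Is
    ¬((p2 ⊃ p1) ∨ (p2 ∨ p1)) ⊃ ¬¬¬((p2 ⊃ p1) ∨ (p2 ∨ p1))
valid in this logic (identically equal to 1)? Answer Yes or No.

At p1 = 1/2, p2 = 1/2, for instance:
p2 ⊃ p1 = 1/2 ⊃ 1/2 = 1
p2 ∨ p1 = 1/2 ∨ 1/2 = 1/2
(p2 ⊃ p1) ∨ (p2 ∨ p1) = 1 ∨ 1/2 = 1
¬((p2 ⊃ p1) ∨ (p2 ∨ p1)) = ¬1 = 0
¬¬((p2 ⊃ p1) ∨ (p2 ∨ p1)) = ¬0 = 1
¬¬¬((p2 ⊃ p1) ∨ (p2 ∨ p1)) = ¬1 = 0
¬((p2 ⊃ p1) ∨ (p2 ∨ p1)) ⊃ ¬¬¬((p2 ⊃ p1) ∨ (p2 ∨ p1)) = 0 ⊃ 0 = 1
and checking the remaining 24 assignments likewise gives ≥ 1 in every case.

Yes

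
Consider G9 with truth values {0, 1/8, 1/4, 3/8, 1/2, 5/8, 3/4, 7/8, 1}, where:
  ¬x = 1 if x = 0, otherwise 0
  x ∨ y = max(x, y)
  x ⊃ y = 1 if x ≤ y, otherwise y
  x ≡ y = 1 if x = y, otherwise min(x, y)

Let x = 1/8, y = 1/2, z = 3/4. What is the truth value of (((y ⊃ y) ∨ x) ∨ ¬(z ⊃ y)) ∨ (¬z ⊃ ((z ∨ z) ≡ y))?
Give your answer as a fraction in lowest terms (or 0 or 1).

1

y ⊃ y = 1/2 ⊃ 1/2 = 1
(y ⊃ y) ∨ x = 1 ∨ 1/8 = 1
z ⊃ y = 3/4 ⊃ 1/2 = 1/2
¬(z ⊃ y) = ¬1/2 = 0
((y ⊃ y) ∨ x) ∨ ¬(z ⊃ y) = 1 ∨ 0 = 1
¬z = ¬3/4 = 0
z ∨ z = 3/4 ∨ 3/4 = 3/4
(z ∨ z) ≡ y = 3/4 ≡ 1/2 = 1/2
¬z ⊃ ((z ∨ z) ≡ y) = 0 ⊃ 1/2 = 1
(((y ⊃ y) ∨ x) ∨ ¬(z ⊃ y)) ∨ (¬z ⊃ ((z ∨ z) ≡ y)) = 1 ∨ 1 = 1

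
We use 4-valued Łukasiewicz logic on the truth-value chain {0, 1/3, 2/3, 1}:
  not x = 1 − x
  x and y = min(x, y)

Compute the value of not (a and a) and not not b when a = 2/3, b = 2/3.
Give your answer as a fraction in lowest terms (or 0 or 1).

1/3

a and a = 2/3 and 2/3 = 2/3
not (a and a) = not 2/3 = 1/3
not b = not 2/3 = 1/3
not not b = not 1/3 = 2/3
not (a and a) and not not b = 1/3 and 2/3 = 1/3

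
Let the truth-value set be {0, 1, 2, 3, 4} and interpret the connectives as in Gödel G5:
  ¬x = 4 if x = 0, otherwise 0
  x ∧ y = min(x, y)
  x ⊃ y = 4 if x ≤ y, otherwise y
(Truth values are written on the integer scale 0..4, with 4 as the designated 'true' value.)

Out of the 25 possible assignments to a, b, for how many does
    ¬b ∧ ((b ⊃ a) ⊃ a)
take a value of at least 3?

value 4: 1 assignment (counts)
value 3: 1 assignment (counts)
value 2: 1 assignment
value 1: 1 assignment
value 0: 21 assignments
So 2 of the 25 assignments meet the threshold.

2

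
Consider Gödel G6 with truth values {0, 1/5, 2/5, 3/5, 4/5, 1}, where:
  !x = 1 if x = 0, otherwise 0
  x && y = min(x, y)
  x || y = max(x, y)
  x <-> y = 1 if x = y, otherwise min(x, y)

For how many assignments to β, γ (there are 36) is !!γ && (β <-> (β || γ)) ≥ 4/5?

value 1: 15 assignments (counts)
value 4/5: 1 assignment (counts)
value 3/5: 2 assignments
value 2/5: 3 assignments
value 1/5: 4 assignments
value 0: 11 assignments
So 16 of the 36 assignments meet the threshold.

16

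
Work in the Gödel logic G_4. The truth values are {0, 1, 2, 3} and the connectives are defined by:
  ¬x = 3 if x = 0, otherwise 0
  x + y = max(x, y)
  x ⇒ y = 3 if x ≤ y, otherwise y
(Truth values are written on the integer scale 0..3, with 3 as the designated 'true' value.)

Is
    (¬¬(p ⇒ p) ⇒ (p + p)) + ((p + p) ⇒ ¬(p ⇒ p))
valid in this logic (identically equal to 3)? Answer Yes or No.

No

Counterexample: take p = 1.
p ⇒ p = 1 ⇒ 1 = 3
¬(p ⇒ p) = ¬3 = 0
¬¬(p ⇒ p) = ¬0 = 3
p + p = 1 + 1 = 1
¬¬(p ⇒ p) ⇒ (p + p) = 3 ⇒ 1 = 1
p + p = 1 + 1 = 1
p ⇒ p = 1 ⇒ 1 = 3
¬(p ⇒ p) = ¬3 = 0
(p + p) ⇒ ¬(p ⇒ p) = 1 ⇒ 0 = 0
(¬¬(p ⇒ p) ⇒ (p + p)) + ((p + p) ⇒ ¬(p ⇒ p)) = 1 + 0 = 1
This gives 1 ≠ 3.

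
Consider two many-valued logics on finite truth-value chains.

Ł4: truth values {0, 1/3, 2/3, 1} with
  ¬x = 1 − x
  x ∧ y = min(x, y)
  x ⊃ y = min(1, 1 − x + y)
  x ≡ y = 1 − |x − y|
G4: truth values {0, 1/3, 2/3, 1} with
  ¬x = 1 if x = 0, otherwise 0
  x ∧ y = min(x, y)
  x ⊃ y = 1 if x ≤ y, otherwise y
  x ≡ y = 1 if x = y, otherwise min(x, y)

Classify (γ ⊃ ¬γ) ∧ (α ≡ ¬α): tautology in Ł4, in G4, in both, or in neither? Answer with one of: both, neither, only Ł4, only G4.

neither

In Ł4: at α = 0, γ = 0 the value is 0 — not a tautology.
In G4: at α = 0, γ = 0 the value is 0 — not a tautology.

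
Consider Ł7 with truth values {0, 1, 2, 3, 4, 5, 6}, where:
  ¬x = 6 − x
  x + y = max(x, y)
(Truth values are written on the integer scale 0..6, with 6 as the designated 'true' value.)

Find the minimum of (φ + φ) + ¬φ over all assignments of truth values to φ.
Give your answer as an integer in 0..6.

Take φ = 3:
φ + φ = 3 + 3 = 3
¬φ = ¬3 = 3
(φ + φ) + ¬φ = 3 + 3 = 3
No assignment yields a value below 3, so this is the minimum.

3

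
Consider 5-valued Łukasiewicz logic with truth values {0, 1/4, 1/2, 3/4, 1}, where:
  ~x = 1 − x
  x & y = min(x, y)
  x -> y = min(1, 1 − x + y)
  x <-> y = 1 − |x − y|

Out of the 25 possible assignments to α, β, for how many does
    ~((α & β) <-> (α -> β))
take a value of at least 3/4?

10

value 1: 5 assignments (counts)
value 3/4: 5 assignments (counts)
value 1/2: 5 assignments
value 1/4: 5 assignments
value 0: 5 assignments
So 10 of the 25 assignments meet the threshold.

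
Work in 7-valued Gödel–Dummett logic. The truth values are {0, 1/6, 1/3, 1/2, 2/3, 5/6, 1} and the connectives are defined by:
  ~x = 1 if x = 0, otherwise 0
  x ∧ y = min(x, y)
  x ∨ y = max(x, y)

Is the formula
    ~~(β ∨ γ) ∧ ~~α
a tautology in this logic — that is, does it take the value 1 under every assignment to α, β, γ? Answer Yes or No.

Counterexample: take α = 0, β = 0, γ = 0.
β ∨ γ = 0 ∨ 0 = 0
~(β ∨ γ) = ~0 = 1
~~(β ∨ γ) = ~1 = 0
~α = ~0 = 1
~~α = ~1 = 0
~~(β ∨ γ) ∧ ~~α = 0 ∧ 0 = 0
This gives 0 ≠ 1.

No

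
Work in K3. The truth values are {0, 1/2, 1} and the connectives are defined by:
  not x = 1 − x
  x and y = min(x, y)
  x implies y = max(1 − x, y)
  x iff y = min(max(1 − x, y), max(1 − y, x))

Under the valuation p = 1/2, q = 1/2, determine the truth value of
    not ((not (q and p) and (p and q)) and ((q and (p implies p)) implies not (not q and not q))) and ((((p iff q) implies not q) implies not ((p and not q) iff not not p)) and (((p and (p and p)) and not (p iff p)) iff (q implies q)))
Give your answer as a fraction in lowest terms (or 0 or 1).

q and p = 1/2 and 1/2 = 1/2
not (q and p) = not 1/2 = 1/2
p and q = 1/2 and 1/2 = 1/2
not (q and p) and (p and q) = 1/2 and 1/2 = 1/2
p implies p = 1/2 implies 1/2 = 1/2
q and (p implies p) = 1/2 and 1/2 = 1/2
not q = not 1/2 = 1/2
not q = not 1/2 = 1/2
not q and not q = 1/2 and 1/2 = 1/2
not (not q and not q) = not 1/2 = 1/2
(q and (p implies p)) implies not (not q and not q) = 1/2 implies 1/2 = 1/2
(not (q and p) and (p and q)) and ((q and (p implies p)) implies not (not q and not q)) = 1/2 and 1/2 = 1/2
not ((not (q and p) and (p and q)) and ((q and (p implies p)) implies not (not q and not q))) = not 1/2 = 1/2
p iff q = 1/2 iff 1/2 = 1/2
not q = not 1/2 = 1/2
(p iff q) implies not q = 1/2 implies 1/2 = 1/2
not q = not 1/2 = 1/2
p and not q = 1/2 and 1/2 = 1/2
not p = not 1/2 = 1/2
not not p = not 1/2 = 1/2
(p and not q) iff not not p = 1/2 iff 1/2 = 1/2
not ((p and not q) iff not not p) = not 1/2 = 1/2
((p iff q) implies not q) implies not ((p and not q) iff not not p) = 1/2 implies 1/2 = 1/2
p and p = 1/2 and 1/2 = 1/2
p and (p and p) = 1/2 and 1/2 = 1/2
p iff p = 1/2 iff 1/2 = 1/2
not (p iff p) = not 1/2 = 1/2
(p and (p and p)) and not (p iff p) = 1/2 and 1/2 = 1/2
q implies q = 1/2 implies 1/2 = 1/2
((p and (p and p)) and not (p iff p)) iff (q implies q) = 1/2 iff 1/2 = 1/2
(((p iff q) implies not q) implies not ((p and not q) iff not not p)) and (((p and (p and p)) and not (p iff p)) iff (q implies q)) = 1/2 and 1/2 = 1/2
not ((not (q and p) and (p and q)) and ((q and (p implies p)) implies not (not q and not q))) and ((((p iff q) implies not q) implies not ((p and not q) iff not not p)) and (((p and (p and p)) and not (p iff p)) iff (q implies q))) = 1/2 and 1/2 = 1/2

1/2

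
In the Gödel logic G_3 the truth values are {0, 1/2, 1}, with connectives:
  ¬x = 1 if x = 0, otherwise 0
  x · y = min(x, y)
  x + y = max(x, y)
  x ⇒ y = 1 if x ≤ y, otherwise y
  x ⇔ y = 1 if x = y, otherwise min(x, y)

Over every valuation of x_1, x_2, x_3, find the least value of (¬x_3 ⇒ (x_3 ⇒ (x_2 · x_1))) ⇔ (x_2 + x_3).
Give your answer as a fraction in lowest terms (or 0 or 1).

Take x_1 = 0, x_2 = 0, x_3 = 0:
¬x_3 = ¬0 = 1
x_2 · x_1 = 0 · 0 = 0
x_3 ⇒ (x_2 · x_1) = 0 ⇒ 0 = 1
¬x_3 ⇒ (x_3 ⇒ (x_2 · x_1)) = 1 ⇒ 1 = 1
x_2 + x_3 = 0 + 0 = 0
(¬x_3 ⇒ (x_3 ⇒ (x_2 · x_1))) ⇔ (x_2 + x_3) = 1 ⇔ 0 = 0
No assignment yields a value below 0, so this is the minimum.

0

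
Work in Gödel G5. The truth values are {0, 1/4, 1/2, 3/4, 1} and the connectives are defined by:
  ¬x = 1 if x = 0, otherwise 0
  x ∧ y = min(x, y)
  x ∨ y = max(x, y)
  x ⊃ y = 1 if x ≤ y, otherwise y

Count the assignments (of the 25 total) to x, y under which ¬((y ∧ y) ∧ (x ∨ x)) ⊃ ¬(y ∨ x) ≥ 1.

value 1: 17 assignments (counts)
value 0: 8 assignments
So 17 of the 25 assignments meet the threshold.

17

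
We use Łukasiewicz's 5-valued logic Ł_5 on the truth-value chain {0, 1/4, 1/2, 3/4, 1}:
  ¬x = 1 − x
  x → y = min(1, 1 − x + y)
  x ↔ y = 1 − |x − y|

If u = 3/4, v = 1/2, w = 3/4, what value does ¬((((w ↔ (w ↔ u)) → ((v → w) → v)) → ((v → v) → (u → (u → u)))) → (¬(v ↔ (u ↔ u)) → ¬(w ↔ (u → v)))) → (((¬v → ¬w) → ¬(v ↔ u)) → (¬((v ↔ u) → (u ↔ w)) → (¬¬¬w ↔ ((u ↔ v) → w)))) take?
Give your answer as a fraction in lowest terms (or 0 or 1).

w ↔ u = 3/4 ↔ 3/4 = 1
w ↔ (w ↔ u) = 3/4 ↔ 1 = 3/4
v → w = 1/2 → 3/4 = 1
(v → w) → v = 1 → 1/2 = 1/2
(w ↔ (w ↔ u)) → ((v → w) → v) = 3/4 → 1/2 = 3/4
v → v = 1/2 → 1/2 = 1
u → u = 3/4 → 3/4 = 1
u → (u → u) = 3/4 → 1 = 1
(v → v) → (u → (u → u)) = 1 → 1 = 1
((w ↔ (w ↔ u)) → ((v → w) → v)) → ((v → v) → (u → (u → u))) = 3/4 → 1 = 1
u ↔ u = 3/4 ↔ 3/4 = 1
v ↔ (u ↔ u) = 1/2 ↔ 1 = 1/2
¬(v ↔ (u ↔ u)) = ¬1/2 = 1/2
u → v = 3/4 → 1/2 = 3/4
w ↔ (u → v) = 3/4 ↔ 3/4 = 1
¬(w ↔ (u → v)) = ¬1 = 0
¬(v ↔ (u ↔ u)) → ¬(w ↔ (u → v)) = 1/2 → 0 = 1/2
(((w ↔ (w ↔ u)) → ((v → w) → v)) → ((v → v) → (u → (u → u)))) → (¬(v ↔ (u ↔ u)) → ¬(w ↔ (u → v))) = 1 → 1/2 = 1/2
¬((((w ↔ (w ↔ u)) → ((v → w) → v)) → ((v → v) → (u → (u → u)))) → (¬(v ↔ (u ↔ u)) → ¬(w ↔ (u → v)))) = ¬1/2 = 1/2
¬v = ¬1/2 = 1/2
¬w = ¬3/4 = 1/4
¬v → ¬w = 1/2 → 1/4 = 3/4
v ↔ u = 1/2 ↔ 3/4 = 3/4
¬(v ↔ u) = ¬3/4 = 1/4
(¬v → ¬w) → ¬(v ↔ u) = 3/4 → 1/4 = 1/2
v ↔ u = 1/2 ↔ 3/4 = 3/4
u ↔ w = 3/4 ↔ 3/4 = 1
(v ↔ u) → (u ↔ w) = 3/4 → 1 = 1
¬((v ↔ u) → (u ↔ w)) = ¬1 = 0
¬w = ¬3/4 = 1/4
¬¬w = ¬1/4 = 3/4
¬¬¬w = ¬3/4 = 1/4
u ↔ v = 3/4 ↔ 1/2 = 3/4
(u ↔ v) → w = 3/4 → 3/4 = 1
¬¬¬w ↔ ((u ↔ v) → w) = 1/4 ↔ 1 = 1/4
¬((v ↔ u) → (u ↔ w)) → (¬¬¬w ↔ ((u ↔ v) → w)) = 0 → 1/4 = 1
((¬v → ¬w) → ¬(v ↔ u)) → (¬((v ↔ u) → (u ↔ w)) → (¬¬¬w ↔ ((u ↔ v) → w))) = 1/2 → 1 = 1
¬((((w ↔ (w ↔ u)) → ((v → w) → v)) → ((v → v) → (u → (u → u)))) → (¬(v ↔ (u ↔ u)) → ¬(w ↔ (u → v)))) → (((¬v → ¬w) → ¬(v ↔ u)) → (¬((v ↔ u) → (u ↔ w)) → (¬¬¬w ↔ ((u ↔ v) → w)))) = 1/2 → 1 = 1

1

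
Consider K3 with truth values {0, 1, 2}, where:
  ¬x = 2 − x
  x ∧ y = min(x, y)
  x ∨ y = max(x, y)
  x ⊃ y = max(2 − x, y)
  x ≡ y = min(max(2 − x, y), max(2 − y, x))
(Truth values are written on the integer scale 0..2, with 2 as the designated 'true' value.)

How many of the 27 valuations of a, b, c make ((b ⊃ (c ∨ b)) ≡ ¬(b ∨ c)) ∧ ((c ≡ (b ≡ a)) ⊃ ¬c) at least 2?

value 2: 3 assignments (counts)
value 1: 9 assignments
value 0: 15 assignments
So 3 of the 27 assignments meet the threshold.

3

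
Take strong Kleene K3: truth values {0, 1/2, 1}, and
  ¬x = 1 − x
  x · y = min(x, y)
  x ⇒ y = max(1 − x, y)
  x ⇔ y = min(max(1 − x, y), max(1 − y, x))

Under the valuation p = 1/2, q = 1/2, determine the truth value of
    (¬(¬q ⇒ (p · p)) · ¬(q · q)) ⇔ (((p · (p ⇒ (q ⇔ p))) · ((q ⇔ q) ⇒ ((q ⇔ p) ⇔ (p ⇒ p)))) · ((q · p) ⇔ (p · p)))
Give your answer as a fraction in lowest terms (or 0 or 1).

1/2

¬q = ¬1/2 = 1/2
p · p = 1/2 · 1/2 = 1/2
¬q ⇒ (p · p) = 1/2 ⇒ 1/2 = 1/2
¬(¬q ⇒ (p · p)) = ¬1/2 = 1/2
q · q = 1/2 · 1/2 = 1/2
¬(q · q) = ¬1/2 = 1/2
¬(¬q ⇒ (p · p)) · ¬(q · q) = 1/2 · 1/2 = 1/2
q ⇔ p = 1/2 ⇔ 1/2 = 1/2
p ⇒ (q ⇔ p) = 1/2 ⇒ 1/2 = 1/2
p · (p ⇒ (q ⇔ p)) = 1/2 · 1/2 = 1/2
q ⇔ q = 1/2 ⇔ 1/2 = 1/2
q ⇔ p = 1/2 ⇔ 1/2 = 1/2
p ⇒ p = 1/2 ⇒ 1/2 = 1/2
(q ⇔ p) ⇔ (p ⇒ p) = 1/2 ⇔ 1/2 = 1/2
(q ⇔ q) ⇒ ((q ⇔ p) ⇔ (p ⇒ p)) = 1/2 ⇒ 1/2 = 1/2
(p · (p ⇒ (q ⇔ p))) · ((q ⇔ q) ⇒ ((q ⇔ p) ⇔ (p ⇒ p))) = 1/2 · 1/2 = 1/2
q · p = 1/2 · 1/2 = 1/2
p · p = 1/2 · 1/2 = 1/2
(q · p) ⇔ (p · p) = 1/2 ⇔ 1/2 = 1/2
((p · (p ⇒ (q ⇔ p))) · ((q ⇔ q) ⇒ ((q ⇔ p) ⇔ (p ⇒ p)))) · ((q · p) ⇔ (p · p)) = 1/2 · 1/2 = 1/2
(¬(¬q ⇒ (p · p)) · ¬(q · q)) ⇔ (((p · (p ⇒ (q ⇔ p))) · ((q ⇔ q) ⇒ ((q ⇔ p) ⇔ (p ⇒ p)))) · ((q · p) ⇔ (p · p))) = 1/2 ⇔ 1/2 = 1/2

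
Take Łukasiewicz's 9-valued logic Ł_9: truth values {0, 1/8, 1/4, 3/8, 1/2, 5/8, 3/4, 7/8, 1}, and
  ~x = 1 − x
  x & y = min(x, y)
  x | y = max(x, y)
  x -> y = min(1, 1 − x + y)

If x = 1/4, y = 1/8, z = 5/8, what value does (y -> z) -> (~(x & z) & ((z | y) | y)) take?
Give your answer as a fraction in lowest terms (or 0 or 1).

5/8

y -> z = 1/8 -> 5/8 = 1
x & z = 1/4 & 5/8 = 1/4
~(x & z) = ~1/4 = 3/4
z | y = 5/8 | 1/8 = 5/8
(z | y) | y = 5/8 | 1/8 = 5/8
~(x & z) & ((z | y) | y) = 3/4 & 5/8 = 5/8
(y -> z) -> (~(x & z) & ((z | y) | y)) = 1 -> 5/8 = 5/8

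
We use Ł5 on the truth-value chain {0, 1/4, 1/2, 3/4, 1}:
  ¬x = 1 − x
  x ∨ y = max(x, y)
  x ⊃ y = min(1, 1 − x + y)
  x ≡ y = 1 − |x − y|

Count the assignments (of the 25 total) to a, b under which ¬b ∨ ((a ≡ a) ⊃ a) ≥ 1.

9

value 1: 9 assignments (counts)
value 3/4: 7 assignments
value 1/2: 5 assignments
value 1/4: 3 assignments
value 0: 1 assignment
So 9 of the 25 assignments meet the threshold.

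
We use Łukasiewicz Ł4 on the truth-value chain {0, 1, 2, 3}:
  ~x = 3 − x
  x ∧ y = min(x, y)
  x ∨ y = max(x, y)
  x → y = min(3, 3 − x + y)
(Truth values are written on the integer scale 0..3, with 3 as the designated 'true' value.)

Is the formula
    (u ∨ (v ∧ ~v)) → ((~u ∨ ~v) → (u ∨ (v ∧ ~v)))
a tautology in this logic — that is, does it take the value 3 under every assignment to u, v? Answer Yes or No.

Yes

u = 0, v = 0 ↦ 3
u = 0, v = 1 ↦ 3
u = 0, v = 2 ↦ 3
u = 0, v = 3 ↦ 3
u = 1, v = 0 ↦ 3
u = 1, v = 1 ↦ 3
u = 1, v = 2 ↦ 3
u = 1, v = 3 ↦ 3
u = 2, v = 0 ↦ 3
u = 2, v = 1 ↦ 3
u = 2, v = 2 ↦ 3
u = 2, v = 3 ↦ 3
u = 3, v = 0 ↦ 3
u = 3, v = 1 ↦ 3
u = 3, v = 2 ↦ 3
u = 3, v = 3 ↦ 3
Every assignment gives a value ≥ 3.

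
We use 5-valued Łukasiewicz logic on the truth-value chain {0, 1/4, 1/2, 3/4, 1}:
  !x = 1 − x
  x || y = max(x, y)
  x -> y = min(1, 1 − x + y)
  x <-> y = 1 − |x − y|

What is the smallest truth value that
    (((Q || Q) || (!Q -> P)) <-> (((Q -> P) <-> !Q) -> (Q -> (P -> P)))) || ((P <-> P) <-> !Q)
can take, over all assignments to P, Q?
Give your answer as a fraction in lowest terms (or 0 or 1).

Take P = 0, Q = 1/2:
Q || Q = 1/2 || 1/2 = 1/2
!Q = !1/2 = 1/2
!Q -> P = 1/2 -> 0 = 1/2
(Q || Q) || (!Q -> P) = 1/2 || 1/2 = 1/2
Q -> P = 1/2 -> 0 = 1/2
!Q = !1/2 = 1/2
(Q -> P) <-> !Q = 1/2 <-> 1/2 = 1
P -> P = 0 -> 0 = 1
Q -> (P -> P) = 1/2 -> 1 = 1
((Q -> P) <-> !Q) -> (Q -> (P -> P)) = 1 -> 1 = 1
((Q || Q) || (!Q -> P)) <-> (((Q -> P) <-> !Q) -> (Q -> (P -> P))) = 1/2 <-> 1 = 1/2
P <-> P = 0 <-> 0 = 1
!Q = !1/2 = 1/2
(P <-> P) <-> !Q = 1 <-> 1/2 = 1/2
(((Q || Q) || (!Q -> P)) <-> (((Q -> P) <-> !Q) -> (Q -> (P -> P)))) || ((P <-> P) <-> !Q) = 1/2 || 1/2 = 1/2
No assignment yields a value below 1/2, so this is the minimum.

1/2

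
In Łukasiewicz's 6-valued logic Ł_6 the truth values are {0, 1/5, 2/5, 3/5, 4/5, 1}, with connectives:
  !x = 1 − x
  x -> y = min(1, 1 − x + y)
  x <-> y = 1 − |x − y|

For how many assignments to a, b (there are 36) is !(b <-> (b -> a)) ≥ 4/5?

13

value 1: 7 assignments (counts)
value 4/5: 6 assignments (counts)
value 3/5: 7 assignments
value 2/5: 6 assignments
value 1/5: 7 assignments
value 0: 3 assignments
So 13 of the 36 assignments meet the threshold.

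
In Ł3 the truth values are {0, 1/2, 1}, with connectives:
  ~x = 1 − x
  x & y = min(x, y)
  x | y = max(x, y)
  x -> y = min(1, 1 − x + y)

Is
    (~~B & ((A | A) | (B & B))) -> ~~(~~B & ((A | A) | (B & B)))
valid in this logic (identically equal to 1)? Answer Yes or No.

A = 0, B = 0 ↦ 1
A = 0, B = 1/2 ↦ 1
A = 0, B = 1 ↦ 1
A = 1/2, B = 0 ↦ 1
A = 1/2, B = 1/2 ↦ 1
A = 1/2, B = 1 ↦ 1
A = 1, B = 0 ↦ 1
A = 1, B = 1/2 ↦ 1
A = 1, B = 1 ↦ 1
Every assignment gives a value ≥ 1.

Yes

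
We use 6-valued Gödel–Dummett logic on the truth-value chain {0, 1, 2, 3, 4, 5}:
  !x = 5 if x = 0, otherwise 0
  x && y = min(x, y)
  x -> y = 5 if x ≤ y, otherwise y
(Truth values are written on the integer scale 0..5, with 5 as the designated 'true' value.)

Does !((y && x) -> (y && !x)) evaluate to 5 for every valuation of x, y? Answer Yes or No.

No

Counterexample: take x = 0, y = 0.
y && x = 0 && 0 = 0
!x = !0 = 5
y && !x = 0 && 5 = 0
(y && x) -> (y && !x) = 0 -> 0 = 5
!((y && x) -> (y && !x)) = !5 = 0
This gives 0 ≠ 5.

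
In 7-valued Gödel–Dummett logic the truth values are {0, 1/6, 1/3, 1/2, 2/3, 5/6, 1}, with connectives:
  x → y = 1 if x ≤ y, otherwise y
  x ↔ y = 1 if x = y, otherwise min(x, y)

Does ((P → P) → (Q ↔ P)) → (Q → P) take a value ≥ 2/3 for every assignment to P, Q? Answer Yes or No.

Yes

At P = 5/6, Q = 0, for instance:
P → P = 5/6 → 5/6 = 1
Q ↔ P = 0 ↔ 5/6 = 0
(P → P) → (Q ↔ P) = 1 → 0 = 0
Q → P = 0 → 5/6 = 1
((P → P) → (Q ↔ P)) → (Q → P) = 0 → 1 = 1
and checking the remaining 48 assignments likewise gives ≥ 2/3 in every case.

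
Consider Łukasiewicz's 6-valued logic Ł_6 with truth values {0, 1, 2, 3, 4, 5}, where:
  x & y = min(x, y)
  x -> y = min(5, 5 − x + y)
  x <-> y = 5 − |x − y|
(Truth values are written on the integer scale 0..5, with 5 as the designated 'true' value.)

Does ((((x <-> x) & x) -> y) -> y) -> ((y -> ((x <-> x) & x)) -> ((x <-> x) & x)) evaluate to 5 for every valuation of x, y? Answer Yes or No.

Yes

At x = 4, y = 0, for instance:
x <-> x = 4 <-> 4 = 5
(x <-> x) & x = 5 & 4 = 4
((x <-> x) & x) -> y = 4 -> 0 = 1
(((x <-> x) & x) -> y) -> y = 1 -> 0 = 4
y -> ((x <-> x) & x) = 0 -> 4 = 5
(y -> ((x <-> x) & x)) -> ((x <-> x) & x) = 5 -> 4 = 4
((((x <-> x) & x) -> y) -> y) -> ((y -> ((x <-> x) & x)) -> ((x <-> x) & x)) = 4 -> 4 = 5
and checking the remaining 35 assignments likewise gives ≥ 5 in every case.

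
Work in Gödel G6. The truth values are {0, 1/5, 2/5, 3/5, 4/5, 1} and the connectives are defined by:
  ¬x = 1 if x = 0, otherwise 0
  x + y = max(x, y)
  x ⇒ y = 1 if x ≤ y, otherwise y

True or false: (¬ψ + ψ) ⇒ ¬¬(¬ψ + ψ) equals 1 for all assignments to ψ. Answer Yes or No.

Yes

ψ = 0 ↦ 1
ψ = 1/5 ↦ 1
ψ = 2/5 ↦ 1
ψ = 3/5 ↦ 1
ψ = 4/5 ↦ 1
ψ = 1 ↦ 1
Every assignment gives a value ≥ 1.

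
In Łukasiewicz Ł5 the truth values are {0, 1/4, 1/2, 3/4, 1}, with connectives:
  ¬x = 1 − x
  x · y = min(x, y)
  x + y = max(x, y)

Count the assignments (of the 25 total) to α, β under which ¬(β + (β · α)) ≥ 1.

value 1: 5 assignments (counts)
value 3/4: 5 assignments
value 1/2: 5 assignments
value 1/4: 5 assignments
value 0: 5 assignments
So 5 of the 25 assignments meet the threshold.

5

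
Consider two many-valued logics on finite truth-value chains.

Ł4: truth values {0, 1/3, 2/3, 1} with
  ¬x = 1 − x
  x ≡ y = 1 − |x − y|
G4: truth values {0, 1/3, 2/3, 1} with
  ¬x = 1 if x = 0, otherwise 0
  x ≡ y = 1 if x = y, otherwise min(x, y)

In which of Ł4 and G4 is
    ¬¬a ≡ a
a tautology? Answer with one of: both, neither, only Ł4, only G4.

In Ł4: every assignment gives 1 — tautology.
In G4: at a = 1/3 the value is 1/3 — not a tautology.

only Ł4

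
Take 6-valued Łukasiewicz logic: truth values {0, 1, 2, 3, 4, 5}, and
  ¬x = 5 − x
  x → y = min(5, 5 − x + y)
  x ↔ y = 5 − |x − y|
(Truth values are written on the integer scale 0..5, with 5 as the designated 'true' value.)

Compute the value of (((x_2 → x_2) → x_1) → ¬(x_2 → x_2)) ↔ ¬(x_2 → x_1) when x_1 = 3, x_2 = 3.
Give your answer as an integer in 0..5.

x_2 → x_2 = 3 → 3 = 5
(x_2 → x_2) → x_1 = 5 → 3 = 3
x_2 → x_2 = 3 → 3 = 5
¬(x_2 → x_2) = ¬5 = 0
((x_2 → x_2) → x_1) → ¬(x_2 → x_2) = 3 → 0 = 2
x_2 → x_1 = 3 → 3 = 5
¬(x_2 → x_1) = ¬5 = 0
(((x_2 → x_2) → x_1) → ¬(x_2 → x_2)) ↔ ¬(x_2 → x_1) = 2 ↔ 0 = 3

3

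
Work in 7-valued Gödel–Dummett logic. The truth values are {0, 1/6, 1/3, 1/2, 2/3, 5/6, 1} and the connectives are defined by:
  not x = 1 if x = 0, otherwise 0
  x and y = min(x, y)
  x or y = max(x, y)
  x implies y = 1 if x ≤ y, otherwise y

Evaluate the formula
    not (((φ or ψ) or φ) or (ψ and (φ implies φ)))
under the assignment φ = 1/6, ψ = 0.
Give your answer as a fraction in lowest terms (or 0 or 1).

0

φ or ψ = 1/6 or 0 = 1/6
(φ or ψ) or φ = 1/6 or 1/6 = 1/6
φ implies φ = 1/6 implies 1/6 = 1
ψ and (φ implies φ) = 0 and 1 = 0
((φ or ψ) or φ) or (ψ and (φ implies φ)) = 1/6 or 0 = 1/6
not (((φ or ψ) or φ) or (ψ and (φ implies φ))) = not 1/6 = 0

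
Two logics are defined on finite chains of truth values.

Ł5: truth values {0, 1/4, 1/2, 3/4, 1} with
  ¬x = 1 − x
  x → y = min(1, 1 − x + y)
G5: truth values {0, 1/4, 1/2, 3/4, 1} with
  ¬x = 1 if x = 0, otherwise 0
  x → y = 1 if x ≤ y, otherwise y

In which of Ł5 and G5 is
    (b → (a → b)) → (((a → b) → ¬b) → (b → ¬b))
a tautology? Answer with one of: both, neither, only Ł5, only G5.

both

In Ł5: every assignment gives 1 — tautology.
In G5: every assignment gives 1 — tautology.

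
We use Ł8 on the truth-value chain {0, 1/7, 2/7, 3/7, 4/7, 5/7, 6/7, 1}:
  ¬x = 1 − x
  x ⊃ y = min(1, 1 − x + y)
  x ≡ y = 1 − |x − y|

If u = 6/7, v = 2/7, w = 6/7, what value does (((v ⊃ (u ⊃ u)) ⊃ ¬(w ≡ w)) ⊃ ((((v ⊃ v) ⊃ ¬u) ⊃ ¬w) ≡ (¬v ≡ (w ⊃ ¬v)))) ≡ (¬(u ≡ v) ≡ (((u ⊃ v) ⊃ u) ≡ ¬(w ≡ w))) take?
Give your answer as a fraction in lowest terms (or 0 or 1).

u ⊃ u = 6/7 ⊃ 6/7 = 1
v ⊃ (u ⊃ u) = 2/7 ⊃ 1 = 1
w ≡ w = 6/7 ≡ 6/7 = 1
¬(w ≡ w) = ¬1 = 0
(v ⊃ (u ⊃ u)) ⊃ ¬(w ≡ w) = 1 ⊃ 0 = 0
v ⊃ v = 2/7 ⊃ 2/7 = 1
¬u = ¬6/7 = 1/7
(v ⊃ v) ⊃ ¬u = 1 ⊃ 1/7 = 1/7
¬w = ¬6/7 = 1/7
((v ⊃ v) ⊃ ¬u) ⊃ ¬w = 1/7 ⊃ 1/7 = 1
¬v = ¬2/7 = 5/7
¬v = ¬2/7 = 5/7
w ⊃ ¬v = 6/7 ⊃ 5/7 = 6/7
¬v ≡ (w ⊃ ¬v) = 5/7 ≡ 6/7 = 6/7
(((v ⊃ v) ⊃ ¬u) ⊃ ¬w) ≡ (¬v ≡ (w ⊃ ¬v)) = 1 ≡ 6/7 = 6/7
((v ⊃ (u ⊃ u)) ⊃ ¬(w ≡ w)) ⊃ ((((v ⊃ v) ⊃ ¬u) ⊃ ¬w) ≡ (¬v ≡ (w ⊃ ¬v))) = 0 ⊃ 6/7 = 1
u ≡ v = 6/7 ≡ 2/7 = 3/7
¬(u ≡ v) = ¬3/7 = 4/7
u ⊃ v = 6/7 ⊃ 2/7 = 3/7
(u ⊃ v) ⊃ u = 3/7 ⊃ 6/7 = 1
w ≡ w = 6/7 ≡ 6/7 = 1
¬(w ≡ w) = ¬1 = 0
((u ⊃ v) ⊃ u) ≡ ¬(w ≡ w) = 1 ≡ 0 = 0
¬(u ≡ v) ≡ (((u ⊃ v) ⊃ u) ≡ ¬(w ≡ w)) = 4/7 ≡ 0 = 3/7
(((v ⊃ (u ⊃ u)) ⊃ ¬(w ≡ w)) ⊃ ((((v ⊃ v) ⊃ ¬u) ⊃ ¬w) ≡ (¬v ≡ (w ⊃ ¬v)))) ≡ (¬(u ≡ v) ≡ (((u ⊃ v) ⊃ u) ≡ ¬(w ≡ w))) = 1 ≡ 3/7 = 3/7

3/7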